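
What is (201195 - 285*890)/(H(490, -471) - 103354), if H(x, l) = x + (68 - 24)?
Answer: 10491/20564 ≈ 0.51016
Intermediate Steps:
H(x, l) = 44 + x (H(x, l) = x + 44 = 44 + x)
(201195 - 285*890)/(H(490, -471) - 103354) = (201195 - 285*890)/((44 + 490) - 103354) = (201195 - 253650)/(534 - 103354) = -52455/(-102820) = -52455*(-1/102820) = 10491/20564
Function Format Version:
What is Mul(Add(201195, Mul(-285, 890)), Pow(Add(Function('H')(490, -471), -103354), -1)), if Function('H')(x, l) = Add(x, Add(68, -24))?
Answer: Rational(10491, 20564) ≈ 0.51016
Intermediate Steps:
Function('H')(x, l) = Add(44, x) (Function('H')(x, l) = Add(x, 44) = Add(44, x))
Mul(Add(201195, Mul(-285, 890)), Pow(Add(Function('H')(490, -471), -103354), -1)) = Mul(Add(201195, Mul(-285, 890)), Pow(Add(Add(44, 490), -103354), -1)) = Mul(Add(201195, -253650), Pow(Add(534, -103354), -1)) = Mul(-52455, Pow(-102820, -1)) = Mul(-52455, Rational(-1, 102820)) = Rational(10491, 20564)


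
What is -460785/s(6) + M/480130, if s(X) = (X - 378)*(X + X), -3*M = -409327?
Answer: 36974296771/357216720 ≈ 103.51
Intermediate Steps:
M = 409327/3 (M = -1/3*(-409327) = 409327/3 ≈ 1.3644e+5)
s(X) = 2*X*(-378 + X) (s(X) = (-378 + X)*(2*X) = 2*X*(-378 + X))
-460785/s(6) + M/480130 = -460785*1/(12*(-378 + 6)) + (409327/3)/480130 = -460785/(2*6*(-372)) + (409327/3)*(1/480130) = -460785/(-4464) + 409327/1440390 = -460785*(-1/4464) + 409327/1440390 = 153595/1488 + 409327/1440390 = 36974296771/357216720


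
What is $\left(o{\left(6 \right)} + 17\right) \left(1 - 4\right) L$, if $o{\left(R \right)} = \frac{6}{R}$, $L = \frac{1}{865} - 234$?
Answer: $\frac{10930086}{865} \approx 12636.0$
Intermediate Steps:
$L = - \frac{202409}{865}$ ($L = \frac{1}{865} - 234 = - \frac{202409}{865} \approx -234.0$)
$\left(o{\left(6 \right)} + 17\right) \left(1 - 4\right) L = \left(\frac{6}{6} + 17\right) \left(1 - 4\right) \left(- \frac{202409}{865}\right) = \left(6 \cdot \frac{1}{6} + 17\right) \left(-3\right) \left(- \frac{202409}{865}\right) = \left(1 + 17\right) \left(-3\right) \left(- \frac{202409}{865}\right) = 18 \left(-3\right) \left(- \frac{202409}{865}\right) = \left(-54\right) \left(- \frac{202409}{865}\right) = \frac{10930086}{865}$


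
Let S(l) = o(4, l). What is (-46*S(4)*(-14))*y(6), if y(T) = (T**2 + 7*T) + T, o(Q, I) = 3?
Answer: 162288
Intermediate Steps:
S(l) = 3
y(T) = T**2 + 8*T
(-46*S(4)*(-14))*y(6) = (-138*(-14))*(6*(8 + 6)) = (-46*(-42))*(6*14) = 1932*84 = 162288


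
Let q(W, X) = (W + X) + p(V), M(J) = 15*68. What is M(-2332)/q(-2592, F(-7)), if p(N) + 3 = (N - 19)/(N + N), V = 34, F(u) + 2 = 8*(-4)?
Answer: -69360/178757 ≈ -0.38801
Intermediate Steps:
F(u) = -34 (F(u) = -2 + 8*(-4) = -2 - 32 = -34)
M(J) = 1020
p(N) = -3 + (-19 + N)/(2*N) (p(N) = -3 + (N - 19)/(N + N) = -3 + (-19 + N)/((2*N)) = -3 + (-19 + N)*(1/(2*N)) = -3 + (-19 + N)/(2*N))
q(W, X) = -189/68 + W + X (q(W, X) = (W + X) + (½)*(-19 - 5*34)/34 = (W + X) + (½)*(1/34)*(-19 - 170) = (W + X) + (½)*(1/34)*(-189) = (W + X) - 189/68 = -189/68 + W + X)
M(-2332)/q(-2592, F(-7)) = 1020/(-189/68 - 2592 - 34) = 1020/(-178757/68) = 1020*(-68/178757) = -69360/178757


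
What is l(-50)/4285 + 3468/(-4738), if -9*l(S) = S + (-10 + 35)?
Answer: -13362497/18272097 ≈ -0.73131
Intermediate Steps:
l(S) = -25/9 - S/9 (l(S) = -(S + (-10 + 35))/9 = -(S + 25)/9 = -(25 + S)/9 = -25/9 - S/9)
l(-50)/4285 + 3468/(-4738) = (-25/9 - ⅑*(-50))/4285 + 3468/(-4738) = (-25/9 + 50/9)*(1/4285) + 3468*(-1/4738) = (25/9)*(1/4285) - 1734/2369 = 5/7713 - 1734/2369 = -13362497/18272097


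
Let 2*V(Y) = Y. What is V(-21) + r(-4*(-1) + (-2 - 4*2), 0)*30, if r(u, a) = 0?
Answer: -21/2 ≈ -10.500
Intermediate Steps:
V(Y) = Y/2
V(-21) + r(-4*(-1) + (-2 - 4*2), 0)*30 = (½)*(-21) + 0*30 = -21/2 + 0 = -21/2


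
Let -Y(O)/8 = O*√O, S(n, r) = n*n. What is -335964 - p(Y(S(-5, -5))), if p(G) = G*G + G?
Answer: -1334964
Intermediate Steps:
S(n, r) = n²
Y(O) = -8*O^(3/2) (Y(O) = -8*O*√O = -8*O^(3/2))
p(G) = G + G² (p(G) = G² + G = G + G²)
-335964 - p(Y(S(-5, -5))) = -335964 - (-8*((-5)²)^(3/2))*(1 - 8*((-5)²)^(3/2)) = -335964 - (-8*25^(3/2))*(1 - 8*25^(3/2)) = -335964 - (-8*125)*(1 - 8*125) = -335964 - (-1000)*(1 - 1000) = -335964 - (-1000)*(-999) = -335964 - 1*999000 = -335964 - 999000 = -1334964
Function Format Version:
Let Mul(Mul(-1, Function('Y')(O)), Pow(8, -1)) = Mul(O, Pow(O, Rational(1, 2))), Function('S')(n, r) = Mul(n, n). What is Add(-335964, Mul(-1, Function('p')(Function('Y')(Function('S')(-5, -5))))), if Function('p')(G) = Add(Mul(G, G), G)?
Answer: -1334964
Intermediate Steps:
Function('S')(n, r) = Pow(n, 2)
Function('Y')(O) = Mul(-8, Pow(O, Rational(3, 2))) (Function('Y')(O) = Mul(-8, Mul(O, Pow(O, Rational(1, 2)))) = Mul(-8, Pow(O, Rational(3, 2))))
Function('p')(G) = Add(G, Pow(G, 2)) (Function('p')(G) = Add(Pow(G, 2), G) = Add(G, Pow(G, 2)))
Add(-335964, Mul(-1, Function('p')(Function('Y')(Function('S')(-5, -5))))) = Add(-335964, Mul(-1, Mul(Mul(-8, Pow(Pow(-5, 2), Rational(3, 2))), Add(1, Mul(-8, Pow(Pow(-5, 2), Rational(3, 2))))))) = Add(-335964, Mul(-1, Mul(Mul(-8, Pow(25, Rational(3, 2))), Add(1, Mul(-8, Pow(25, Rational(3, 2))))))) = Add(-335964, Mul(-1, Mul(Mul(-8, 125), Add(1, Mul(-8, 125))))) = Add(-335964, Mul(-1, Mul(-1000, Add(1, -1000)))) = Add(-335964, Mul(-1, Mul(-1000, -999))) = Add(-335964, Mul(-1, 999000)) = Add(-335964, -999000) = -1334964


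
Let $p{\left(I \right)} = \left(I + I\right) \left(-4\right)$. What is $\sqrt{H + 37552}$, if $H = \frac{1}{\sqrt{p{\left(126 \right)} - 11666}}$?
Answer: $\frac{\sqrt{6031988124352 - 12674 i \sqrt{12674}}}{12674} \approx 193.78 - 2.2919 \cdot 10^{-5} i$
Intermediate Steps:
$p{\left(I \right)} = - 8 I$ ($p{\left(I \right)} = 2 I \left(-4\right) = - 8 I$)
$H = - \frac{i \sqrt{12674}}{12674}$ ($H = \frac{1}{\sqrt{\left(-8\right) 126 - 11666}} = \frac{1}{\sqrt{-1008 - 11666}} = \frac{1}{\sqrt{-12674}} = \frac{1}{i \sqrt{12674}} = - \frac{i \sqrt{12674}}{12674} \approx - 0.0088827 i$)
$\sqrt{H + 37552} = \sqrt{- \frac{i \sqrt{12674}}{12674} + 37552} = \sqrt{37552 - \frac{i \sqrt{12674}}{12674}}$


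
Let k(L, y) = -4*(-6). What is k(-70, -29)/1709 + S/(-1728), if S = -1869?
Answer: 1078531/984384 ≈ 1.0956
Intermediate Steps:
k(L, y) = 24
k(-70, -29)/1709 + S/(-1728) = 24/1709 - 1869/(-1728) = 24*(1/1709) - 1869*(-1/1728) = 24/1709 + 623/576 = 1078531/984384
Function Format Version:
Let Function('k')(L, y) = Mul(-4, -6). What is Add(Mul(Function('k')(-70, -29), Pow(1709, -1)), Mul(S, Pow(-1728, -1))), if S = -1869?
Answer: Rational(1078531, 984384) ≈ 1.0956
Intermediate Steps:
Function('k')(L, y) = 24
Add(Mul(Function('k')(-70, -29), Pow(1709, -1)), Mul(S, Pow(-1728, -1))) = Add(Mul(24, Pow(1709, -1)), Mul(-1869, Pow(-1728, -1))) = Add(Mul(24, Rational(1, 1709)), Mul(-1869, Rational(-1, 1728))) = Add(Rational(24, 1709), Rational(623, 576)) = Rational(1078531, 984384)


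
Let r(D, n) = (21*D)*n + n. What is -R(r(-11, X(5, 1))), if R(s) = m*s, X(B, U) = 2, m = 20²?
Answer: 184000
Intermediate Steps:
m = 400
r(D, n) = n + 21*D*n (r(D, n) = 21*D*n + n = n + 21*D*n)
R(s) = 400*s
-R(r(-11, X(5, 1))) = -400*2*(1 + 21*(-11)) = -400*2*(1 - 231) = -400*2*(-230) = -400*(-460) = -1*(-184000) = 184000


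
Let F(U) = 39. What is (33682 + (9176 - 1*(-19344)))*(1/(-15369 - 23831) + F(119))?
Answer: 6792453957/2800 ≈ 2.4259e+6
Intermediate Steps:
(33682 + (9176 - 1*(-19344)))*(1/(-15369 - 23831) + F(119)) = (33682 + (9176 - 1*(-19344)))*(1/(-15369 - 23831) + 39) = (33682 + (9176 + 19344))*(1/(-39200) + 39) = (33682 + 28520)*(-1/39200 + 39) = 62202*(1528799/39200) = 6792453957/2800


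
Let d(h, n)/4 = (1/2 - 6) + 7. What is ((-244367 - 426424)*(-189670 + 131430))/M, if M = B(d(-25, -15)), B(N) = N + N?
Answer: 3255572320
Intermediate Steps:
d(h, n) = 6 (d(h, n) = 4*((1/2 - 6) + 7) = 4*((½ - 6) + 7) = 4*(-11/2 + 7) = 4*(3/2) = 6)
B(N) = 2*N
M = 12 (M = 2*6 = 12)
((-244367 - 426424)*(-189670 + 131430))/M = ((-244367 - 426424)*(-189670 + 131430))/12 = -670791*(-58240)*(1/12) = 39066867840*(1/12) = 3255572320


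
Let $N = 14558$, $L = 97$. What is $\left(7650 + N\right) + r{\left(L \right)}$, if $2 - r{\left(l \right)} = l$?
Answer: $22113$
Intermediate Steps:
$r{\left(l \right)} = 2 - l$
$\left(7650 + N\right) + r{\left(L \right)} = \left(7650 + 14558\right) + \left(2 - 97\right) = 22208 + \left(2 - 97\right) = 22208 - 95 = 22113$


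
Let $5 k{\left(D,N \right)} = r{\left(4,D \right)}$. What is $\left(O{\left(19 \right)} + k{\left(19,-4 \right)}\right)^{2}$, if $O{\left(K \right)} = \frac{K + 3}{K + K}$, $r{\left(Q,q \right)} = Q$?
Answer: $\frac{17161}{9025} \approx 1.9015$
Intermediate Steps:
$k{\left(D,N \right)} = \frac{4}{5}$ ($k{\left(D,N \right)} = \frac{1}{5} \cdot 4 = \frac{4}{5}$)
$O{\left(K \right)} = \frac{3 + K}{2 K}$
$\left(O{\left(19 \right)} + k{\left(19,-4 \right)}\right)^{2} = \left(\frac{3 + 19}{2 \cdot 19} + \frac{4}{5}\right)^{2} = \left(\frac{1}{2} \cdot \frac{1}{19} \cdot 22 + \frac{4}{5}\right)^{2} = \left(\frac{11}{19} + \frac{4}{5}\right)^{2} = \left(\frac{131}{95}\right)^{2} = \frac{17161}{9025}$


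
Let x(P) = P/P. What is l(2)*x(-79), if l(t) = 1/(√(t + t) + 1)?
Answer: ⅓ ≈ 0.33333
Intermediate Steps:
l(t) = 1/(1 + √2*√t) (l(t) = 1/(√(2*t) + 1) = 1/(√2*√t + 1) = 1/(1 + √2*√t))
x(P) = 1
l(2)*x(-79) = 1/(1 + √2*√2) = 1/(1 + 2) = 1/3 = (⅓)*1 = ⅓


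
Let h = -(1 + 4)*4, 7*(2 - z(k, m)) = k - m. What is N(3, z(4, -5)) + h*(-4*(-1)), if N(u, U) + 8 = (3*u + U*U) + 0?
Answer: -3846/49 ≈ -78.490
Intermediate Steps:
z(k, m) = 2 - k/7 + m/7 (z(k, m) = 2 - (k - m)/7 = 2 + (-k/7 + m/7) = 2 - k/7 + m/7)
N(u, U) = -8 + U² + 3*u (N(u, U) = -8 + ((3*u + U*U) + 0) = -8 + ((3*u + U²) + 0) = -8 + ((U² + 3*u) + 0) = -8 + (U² + 3*u) = -8 + U² + 3*u)
h = -20 (h = -5*4 = -1*20 = -20)
N(3, z(4, -5)) + h*(-4*(-1)) = (-8 + (2 - ⅐*4 + (⅐)*(-5))² + 3*3) - (-80)*(-1) = (-8 + (2 - 4/7 - 5/7)² + 9) - 20*4 = (-8 + (5/7)² + 9) - 80 = (-8 + 25/49 + 9) - 80 = 74/49 - 80 = -3846/49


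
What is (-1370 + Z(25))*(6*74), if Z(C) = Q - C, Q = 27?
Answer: -607392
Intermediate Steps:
Z(C) = 27 - C
(-1370 + Z(25))*(6*74) = (-1370 + (27 - 1*25))*(6*74) = (-1370 + (27 - 25))*444 = (-1370 + 2)*444 = -1368*444 = -607392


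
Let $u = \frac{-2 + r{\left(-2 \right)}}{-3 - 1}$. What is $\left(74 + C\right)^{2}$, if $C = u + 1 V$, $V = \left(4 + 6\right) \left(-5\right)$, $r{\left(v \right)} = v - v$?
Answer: $\frac{2401}{4} \approx 600.25$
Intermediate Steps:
$r{\left(v \right)} = 0$
$V = -50$ ($V = 10 \left(-5\right) = -50$)
$u = \frac{1}{2}$ ($u = \frac{-2 + 0}{-3 - 1} = - \frac{2}{-4} = \left(-2\right) \left(- \frac{1}{4}\right) = \frac{1}{2} \approx 0.5$)
$C = - \frac{99}{2}$ ($C = \frac{1}{2} + 1 \left(-50\right) = \frac{1}{2} - 50 = - \frac{99}{2} \approx -49.5$)
$\left(74 + C\right)^{2} = \left(74 - \frac{99}{2}\right)^{2} = \left(\frac{49}{2}\right)^{2} = \frac{2401}{4}$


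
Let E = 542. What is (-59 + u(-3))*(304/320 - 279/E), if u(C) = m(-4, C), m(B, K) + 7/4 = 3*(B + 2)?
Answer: -629853/21680 ≈ -29.052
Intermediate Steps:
m(B, K) = 17/4 + 3*B (m(B, K) = -7/4 + 3*(B + 2) = -7/4 + 3*(2 + B) = -7/4 + (6 + 3*B) = 17/4 + 3*B)
u(C) = -31/4 (u(C) = 17/4 + 3*(-4) = 17/4 - 12 = -31/4)
(-59 + u(-3))*(304/320 - 279/E) = (-59 - 31/4)*(304/320 - 279/542) = -267*(304*(1/320) - 279*1/542)/4 = -267*(19/20 - 279/542)/4 = -267/4*2359/5420 = -629853/21680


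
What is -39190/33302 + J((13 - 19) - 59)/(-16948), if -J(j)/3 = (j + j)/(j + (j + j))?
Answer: -166031379/141100574 ≈ -1.1767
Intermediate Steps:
J(j) = -2 (J(j) = -3*(j + j)/(j + (j + j)) = -3*2*j/(j + 2*j) = -3*2*j/(3*j) = -3*2*j*1/(3*j) = -3*2/3 = -2)
-39190/33302 + J((13 - 19) - 59)/(-16948) = -39190/33302 - 2/(-16948) = -39190*1/33302 - 2*(-1/16948) = -19595/16651 + 1/8474 = -166031379/141100574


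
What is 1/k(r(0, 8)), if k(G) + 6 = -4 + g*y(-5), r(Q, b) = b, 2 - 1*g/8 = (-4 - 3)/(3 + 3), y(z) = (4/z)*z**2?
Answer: -3/1550 ≈ -0.0019355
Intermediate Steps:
y(z) = 4*z
g = 76/3 (g = 16 - 8*(-4 - 3)/(3 + 3) = 16 - (-56)/6 = 16 - 8*(-7/6) = 16 + 28/3 = 76/3 ≈ 25.333)
k(G) = -1550/3 (k(G) = -6 + (-4 + 76*(4*(-5))/3) = -6 + (-4 + (76/3)*(-20)) = -6 + (-4 - 1520/3) = -6 - 1532/3 = -1550/3)
1/k(r(0, 8)) = 1/(-1550/3) = -3/1550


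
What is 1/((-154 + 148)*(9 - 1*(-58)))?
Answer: -1/402 ≈ -0.0024876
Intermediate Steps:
1/((-154 + 148)*(9 - 1*(-58))) = 1/(-6*(9 + 58)) = 1/(-6*67) = 1/(-402) = -1/402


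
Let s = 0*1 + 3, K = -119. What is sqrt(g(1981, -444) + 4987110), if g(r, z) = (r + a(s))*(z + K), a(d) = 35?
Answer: sqrt(3852102) ≈ 1962.7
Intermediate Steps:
s = 3 (s = 0 + 3 = 3)
g(r, z) = (-119 + z)*(35 + r) (g(r, z) = (r + 35)*(z - 119) = (35 + r)*(-119 + z) = (-119 + z)*(35 + r))
sqrt(g(1981, -444) + 4987110) = sqrt((-4165 - 119*1981 + 35*(-444) + 1981*(-444)) + 4987110) = sqrt((-4165 - 235739 - 15540 - 879564) + 4987110) = sqrt(-1135008 + 4987110) = sqrt(3852102)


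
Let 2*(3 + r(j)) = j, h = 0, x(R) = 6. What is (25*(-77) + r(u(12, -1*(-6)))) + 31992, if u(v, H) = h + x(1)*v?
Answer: 30100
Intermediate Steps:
u(v, H) = 6*v (u(v, H) = 0 + 6*v = 6*v)
r(j) = -3 + j/2
(25*(-77) + r(u(12, -1*(-6)))) + 31992 = (25*(-77) + (-3 + (6*12)/2)) + 31992 = (-1925 + (-3 + (½)*72)) + 31992 = (-1925 + (-3 + 36)) + 31992 = (-1925 + 33) + 31992 = -1892 + 31992 = 30100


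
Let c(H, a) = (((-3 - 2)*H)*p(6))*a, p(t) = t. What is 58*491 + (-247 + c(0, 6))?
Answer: 28231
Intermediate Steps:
c(H, a) = -30*H*a (c(H, a) = (((-3 - 2)*H)*6)*a = (-5*H*6)*a = (-30*H)*a = -30*H*a)
58*491 + (-247 + c(0, 6)) = 58*491 + (-247 - 30*0*6) = 28478 + (-247 + 0) = 28478 - 247 = 28231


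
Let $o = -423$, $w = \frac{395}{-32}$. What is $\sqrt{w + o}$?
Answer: $\frac{i \sqrt{27862}}{8} \approx 20.865 i$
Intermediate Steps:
$w = - \frac{395}{32}$ ($w = 395 \left(- \frac{1}{32}\right) = - \frac{395}{32} \approx -12.344$)
$\sqrt{w + o} = \sqrt{- \frac{395}{32} - 423} = \sqrt{- \frac{13931}{32}} = \frac{i \sqrt{27862}}{8}$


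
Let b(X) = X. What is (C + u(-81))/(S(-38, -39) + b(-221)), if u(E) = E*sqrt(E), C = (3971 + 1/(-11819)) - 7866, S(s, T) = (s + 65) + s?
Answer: 793707/47276 + 729*I/232 ≈ 16.789 + 3.1422*I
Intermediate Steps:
S(s, T) = 65 + 2*s (S(s, T) = (65 + s) + s = 65 + 2*s)
C = -46035006/11819 (C = (3971 - 1/11819) - 7866 = 46933248/11819 - 7866 = -46035006/11819 ≈ -3895.0)
u(E) = E**(3/2)
(C + u(-81))/(S(-38, -39) + b(-221)) = (-46035006/11819 + (-81)**(3/2))/((65 + 2*(-38)) - 221) = (-46035006/11819 - 729*I)/((65 - 76) - 221) = (-46035006/11819 - 729*I)/(-11 - 221) = (-46035006/11819 - 729*I)/(-232) = (-46035006/11819 - 729*I)*(-1/232) = 793707/47276 + 729*I/232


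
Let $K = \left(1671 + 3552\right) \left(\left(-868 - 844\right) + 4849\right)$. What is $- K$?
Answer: $-16384551$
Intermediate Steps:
$K = 16384551$ ($K = 5223 \left(-1712 + 4849\right) = 5223 \cdot 3137 = 16384551$)
$- K = \left(-1\right) 16384551 = -16384551$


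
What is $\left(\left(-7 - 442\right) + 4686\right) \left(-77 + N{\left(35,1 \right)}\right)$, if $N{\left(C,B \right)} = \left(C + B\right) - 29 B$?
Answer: $-296590$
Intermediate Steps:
$N{\left(C,B \right)} = C - 28 B$ ($N{\left(C,B \right)} = \left(B + C\right) - 29 B = C - 28 B$)
$\left(\left(-7 - 442\right) + 4686\right) \left(-77 + N{\left(35,1 \right)}\right) = \left(\left(-7 - 442\right) + 4686\right) \left(-77 + \left(35 - 28\right)\right) = \left(-449 + 4686\right) \left(-77 + 7\right) = 4237 \left(-70\right) = -296590$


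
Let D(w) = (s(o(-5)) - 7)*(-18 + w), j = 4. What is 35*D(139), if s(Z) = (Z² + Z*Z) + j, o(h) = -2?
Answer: 21175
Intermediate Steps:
s(Z) = 4 + 2*Z² (s(Z) = (Z² + Z*Z) + 4 = (Z² + Z²) + 4 = 2*Z² + 4 = 4 + 2*Z²)
D(w) = -90 + 5*w (D(w) = ((4 + 2*(-2)²) - 7)*(-18 + w) = ((4 + 2*4) - 7)*(-18 + w) = ((4 + 8) - 7)*(-18 + w) = (12 - 7)*(-18 + w) = 5*(-18 + w) = -90 + 5*w)
35*D(139) = 35*(-90 + 5*139) = 35*(-90 + 695) = 35*605 = 21175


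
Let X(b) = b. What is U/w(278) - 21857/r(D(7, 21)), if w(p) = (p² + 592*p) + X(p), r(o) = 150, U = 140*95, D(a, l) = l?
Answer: -2645207633/18160350 ≈ -145.66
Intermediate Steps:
U = 13300
w(p) = p² + 593*p (w(p) = (p² + 592*p) + p = p² + 593*p)
U/w(278) - 21857/r(D(7, 21)) = 13300/((278*(593 + 278))) - 21857/150 = 13300/((278*871)) - 21857*1/150 = 13300/242138 - 21857/150 = 13300*(1/242138) - 21857/150 = 6650/121069 - 21857/150 = -2645207633/18160350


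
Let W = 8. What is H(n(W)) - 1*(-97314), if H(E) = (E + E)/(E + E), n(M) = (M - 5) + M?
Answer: 97315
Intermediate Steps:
n(M) = -5 + 2*M (n(M) = (-5 + M) + M = -5 + 2*M)
H(E) = 1 (H(E) = (2*E)/((2*E)) = (2*E)*(1/(2*E)) = 1)
H(n(W)) - 1*(-97314) = 1 - 1*(-97314) = 1 + 97314 = 97315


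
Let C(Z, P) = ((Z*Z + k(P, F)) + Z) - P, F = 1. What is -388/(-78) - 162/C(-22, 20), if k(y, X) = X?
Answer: 79624/17277 ≈ 4.6087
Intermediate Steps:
C(Z, P) = 1 + Z + Z² - P (C(Z, P) = ((Z*Z + 1) + Z) - P = ((Z² + 1) + Z) - P = ((1 + Z²) + Z) - P = (1 + Z + Z²) - P = 1 + Z + Z² - P)
-388/(-78) - 162/C(-22, 20) = -388/(-78) - 162/(1 - 22 + (-22)² - 1*20) = -388*(-1/78) - 162/(1 - 22 + 484 - 20) = 194/39 - 162/443 = 79624/17277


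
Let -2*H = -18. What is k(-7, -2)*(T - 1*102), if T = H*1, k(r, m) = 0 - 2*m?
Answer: -372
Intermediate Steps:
k(r, m) = -2*m
H = 9 (H = -1/2*(-18) = 9)
T = 9 (T = 9*1 = 9)
k(-7, -2)*(T - 1*102) = (-2*(-2))*(9 - 1*102) = 4*(9 - 102) = 4*(-93) = -372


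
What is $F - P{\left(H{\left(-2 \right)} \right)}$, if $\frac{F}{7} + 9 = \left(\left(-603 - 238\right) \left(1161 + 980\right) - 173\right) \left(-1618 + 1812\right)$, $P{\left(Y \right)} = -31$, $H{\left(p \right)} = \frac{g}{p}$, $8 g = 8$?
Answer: $-2445423964$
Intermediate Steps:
$g = 1$ ($g = \frac{1}{8} \cdot 8 = 1$)
$H{\left(p \right)} = \frac{1}{p}$ ($H{\left(p \right)} = 1 \frac{1}{p} = \frac{1}{p}$)
$F = -2445423995$ ($F = -63 + 7 \left(\left(-603 - 238\right) \left(1161 + 980\right) - 173\right) \left(-1618 + 1812\right) = -63 + 7 \left(\left(-841\right) 2141 - 173\right) 194 = -63 + 7 \left(-1800581 - 173\right) 194 = -63 + 7 \left(\left(-1800754\right) 194\right) = -63 + 7 \left(-349346276\right) = -63 - 2445423932 = -2445423995$)
$F - P{\left(H{\left(-2 \right)} \right)} = -2445423995 - -31 = -2445423995 + 31 = -2445423964$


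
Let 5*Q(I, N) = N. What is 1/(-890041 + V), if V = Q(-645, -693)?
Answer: -5/4450898 ≈ -1.1234e-6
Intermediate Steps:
Q(I, N) = N/5
V = -693/5 (V = (1/5)*(-693) = -693/5 ≈ -138.60)
1/(-890041 + V) = 1/(-890041 - 693/5) = 1/(-4450898/5) = -5/4450898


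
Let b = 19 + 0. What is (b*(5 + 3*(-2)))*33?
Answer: -627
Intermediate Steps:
b = 19
(b*(5 + 3*(-2)))*33 = (19*(5 + 3*(-2)))*33 = (19*(5 - 6))*33 = (19*(-1))*33 = -19*33 = -627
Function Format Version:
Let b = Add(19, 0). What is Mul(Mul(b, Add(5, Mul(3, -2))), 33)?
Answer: -627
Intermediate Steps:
b = 19
Mul(Mul(b, Add(5, Mul(3, -2))), 33) = Mul(Mul(19, Add(5, Mul(3, -2))), 33) = Mul(Mul(19, Add(5, -6)), 33) = Mul(Mul(19, -1), 33) = Mul(-19, 33) = -627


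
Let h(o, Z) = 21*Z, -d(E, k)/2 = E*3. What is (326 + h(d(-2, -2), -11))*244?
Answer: 23180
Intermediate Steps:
d(E, k) = -6*E (d(E, k) = -2*E*3 = -6*E)
(326 + h(d(-2, -2), -11))*244 = (326 + 21*(-11))*244 = (326 - 231)*244 = 95*244 = 23180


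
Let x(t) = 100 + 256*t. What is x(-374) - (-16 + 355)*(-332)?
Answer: 16904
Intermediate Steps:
x(-374) - (-16 + 355)*(-332) = (100 + 256*(-374)) - (-16 + 355)*(-332) = (100 - 95744) - 339*(-332) = -95644 - 1*(-112548) = -95644 + 112548 = 16904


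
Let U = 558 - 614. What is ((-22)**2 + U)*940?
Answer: 402320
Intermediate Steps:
U = -56
((-22)**2 + U)*940 = ((-22)**2 - 56)*940 = (484 - 56)*940 = 428*940 = 402320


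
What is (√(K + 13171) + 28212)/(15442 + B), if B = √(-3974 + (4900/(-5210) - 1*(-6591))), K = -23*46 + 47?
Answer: (28212 + 8*√190)/(15442 + √710105807/521) ≈ 1.8281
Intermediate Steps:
K = -1011 (K = -1058 + 47 = -1011)
B = √710105807/521 (B = √(-3974 + (4900*(-1/5210) + 6591)) = √(-3974 + (-490/521 + 6591)) = √(-3974 + 3433421/521) = √(1362967/521) = √710105807/521 ≈ 51.147)
(√(K + 13171) + 28212)/(15442 + B) = (√(-1011 + 13171) + 28212)/(15442 + √710105807/521) = (√12160 + 28212)/(15442 + √710105807/521) = (8*√190 + 28212)/(15442 + √710105807/521) = (28212 + 8*√190)/(15442 + √710105807/521)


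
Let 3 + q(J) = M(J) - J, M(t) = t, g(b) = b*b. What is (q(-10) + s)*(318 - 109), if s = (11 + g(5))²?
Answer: 270237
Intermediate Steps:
g(b) = b²
q(J) = -3 (q(J) = -3 + (J - J) = -3 + 0 = -3)
s = 1296 (s = (11 + 5²)² = (11 + 25)² = 36² = 1296)
(q(-10) + s)*(318 - 109) = (-3 + 1296)*(318 - 109) = 1293*209 = 270237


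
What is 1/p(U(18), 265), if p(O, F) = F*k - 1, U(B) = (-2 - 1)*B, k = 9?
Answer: 1/2384 ≈ 0.00041946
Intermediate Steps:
U(B) = -3*B
p(O, F) = -1 + 9*F (p(O, F) = F*9 - 1 = 9*F - 1 = -1 + 9*F)
1/p(U(18), 265) = 1/(-1 + 9*265) = 1/(-1 + 2385) = 1/2384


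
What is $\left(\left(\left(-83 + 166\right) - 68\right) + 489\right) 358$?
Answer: $180432$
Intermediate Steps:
$\left(\left(\left(-83 + 166\right) - 68\right) + 489\right) 358 = \left(\left(83 - 68\right) + 489\right) 358 = \left(15 + 489\right) 358 = 504 \cdot 358 = 180432$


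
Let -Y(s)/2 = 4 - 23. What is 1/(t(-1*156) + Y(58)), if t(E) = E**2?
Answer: 1/24374 ≈ 4.1027e-5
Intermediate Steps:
Y(s) = 38 (Y(s) = -2*(4 - 23) = -2*(-19) = 38)
1/(t(-1*156) + Y(58)) = 1/((-1*156)**2 + 38) = 1/((-156)**2 + 38) = 1/(24336 + 38) = 1/24374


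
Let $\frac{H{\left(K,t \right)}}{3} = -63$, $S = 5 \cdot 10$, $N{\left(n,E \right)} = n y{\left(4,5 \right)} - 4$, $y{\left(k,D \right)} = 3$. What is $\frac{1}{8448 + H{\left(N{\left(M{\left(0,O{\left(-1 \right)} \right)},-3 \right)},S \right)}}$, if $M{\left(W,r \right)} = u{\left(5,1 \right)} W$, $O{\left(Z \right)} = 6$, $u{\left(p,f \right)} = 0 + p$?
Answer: $\frac{1}{8259} \approx 0.00012108$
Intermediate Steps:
$u{\left(p,f \right)} = p$
$M{\left(W,r \right)} = 5 W$
$N{\left(n,E \right)} = -4 + 3 n$ ($N{\left(n,E \right)} = n 3 - 4 = 3 n - 4 = -4 + 3 n$)
$S = 50$
$H{\left(K,t \right)} = -189$ ($H{\left(K,t \right)} = 3 \left(-63\right) = -189$)
$\frac{1}{8448 + H{\left(N{\left(M{\left(0,O{\left(-1 \right)} \right)},-3 \right)},S \right)}} = \frac{1}{8448 - 189} = \frac{1}{8259}$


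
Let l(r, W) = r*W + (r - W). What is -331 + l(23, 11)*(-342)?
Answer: -90961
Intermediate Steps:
l(r, W) = r - W + W*r (l(r, W) = W*r + (r - W) = r - W + W*r)
-331 + l(23, 11)*(-342) = -331 + (23 - 1*11 + 11*23)*(-342) = -331 + (23 - 11 + 253)*(-342) = -331 + 265*(-342) = -331 - 90630 = -90961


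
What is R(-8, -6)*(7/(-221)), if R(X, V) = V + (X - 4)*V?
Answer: -462/221 ≈ -2.0905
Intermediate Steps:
R(X, V) = V + V*(-4 + X) (R(X, V) = V + (-4 + X)*V = V + V*(-4 + X))
R(-8, -6)*(7/(-221)) = (-6*(-3 - 8))*(7/(-221)) = (-6*(-11))*(7*(-1/221)) = 66*(-7/221) = -462/221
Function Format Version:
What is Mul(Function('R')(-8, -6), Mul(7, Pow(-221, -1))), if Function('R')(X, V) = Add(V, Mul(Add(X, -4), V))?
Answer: Rational(-462, 221) ≈ -2.0905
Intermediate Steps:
Function('R')(X, V) = Add(V, Mul(V, Add(-4, X))) (Function('R')(X, V) = Add(V, Mul(Add(-4, X), V)) = Add(V, Mul(V, Add(-4, X))))
Mul(Function('R')(-8, -6), Mul(7, Pow(-221, -1))) = Mul(Mul(-6, Add(-3, -8)), Mul(7, Pow(-221, -1))) = Mul(Mul(-6, -11), Mul(7, Rational(-1, 221))) = Mul(66, Rational(-7, 221)) = Rational(-462, 221)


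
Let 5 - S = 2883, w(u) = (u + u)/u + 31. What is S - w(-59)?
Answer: -2911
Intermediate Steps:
w(u) = 33 (w(u) = (2*u)/u + 31 = 2 + 31 = 33)
S = -2878 (S = 5 - 1*2883 = 5 - 2883 = -2878)
S - w(-59) = -2878 - 1*33 = -2878 - 33 = -2911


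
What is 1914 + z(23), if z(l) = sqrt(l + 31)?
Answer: 1914 + 3*sqrt(6) ≈ 1921.3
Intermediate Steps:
z(l) = sqrt(31 + l)
1914 + z(23) = 1914 + sqrt(31 + 23) = 1914 + sqrt(54) = 1914 + 3*sqrt(6)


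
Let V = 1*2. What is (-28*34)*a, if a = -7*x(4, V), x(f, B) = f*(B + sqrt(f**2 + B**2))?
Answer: 53312 + 53312*sqrt(5) ≈ 1.7252e+5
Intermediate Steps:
V = 2
x(f, B) = f*(B + sqrt(B**2 + f**2))
a = -56 - 56*sqrt(5) (a = -28*(2 + sqrt(2**2 + 4**2)) = -28*(2 + sqrt(4 + 16)) = -28*(2 + sqrt(20)) = -28*(2 + 2*sqrt(5)) = -7*(8 + 8*sqrt(5)) = -56 - 56*sqrt(5) ≈ -181.22)
(-28*34)*a = (-28*34)*(-56 - 56*sqrt(5)) = -952*(-56 - 56*sqrt(5)) = 53312 + 53312*sqrt(5)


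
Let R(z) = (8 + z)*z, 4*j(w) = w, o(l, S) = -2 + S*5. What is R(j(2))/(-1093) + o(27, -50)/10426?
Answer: -639493/22791236 ≈ -0.028059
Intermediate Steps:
o(l, S) = -2 + 5*S
j(w) = w/4
R(z) = z*(8 + z)
R(j(2))/(-1093) + o(27, -50)/10426 = (((¼)*2)*(8 + (¼)*2))/(-1093) + (-2 + 5*(-50))/10426 = ((8 + ½)/2)*(-1/1093) + (-2 - 250)*(1/10426) = ((½)*(17/2))*(-1/1093) - 252*1/10426 = (17/4)*(-1/1093) - 126/5213 = -17/4372 - 126/5213 = -639493/22791236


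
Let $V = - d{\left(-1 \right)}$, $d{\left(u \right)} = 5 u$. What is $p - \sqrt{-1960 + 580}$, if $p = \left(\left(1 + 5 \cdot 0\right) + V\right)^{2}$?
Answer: $36 - 2 i \sqrt{345} \approx 36.0 - 37.148 i$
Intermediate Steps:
$V = 5$ ($V = - 5 \left(-1\right) = \left(-1\right) \left(-5\right) = 5$)
$p = 36$ ($p = \left(\left(1 + 5 \cdot 0\right) + 5\right)^{2} = \left(\left(1 + 0\right) + 5\right)^{2} = \left(1 + 5\right)^{2} = 6^{2} = 36$)
$p - \sqrt{-1960 + 580} = 36 - \sqrt{-1960 + 580} = 36 - \sqrt{-1380} = 36 - 2 i \sqrt{345}$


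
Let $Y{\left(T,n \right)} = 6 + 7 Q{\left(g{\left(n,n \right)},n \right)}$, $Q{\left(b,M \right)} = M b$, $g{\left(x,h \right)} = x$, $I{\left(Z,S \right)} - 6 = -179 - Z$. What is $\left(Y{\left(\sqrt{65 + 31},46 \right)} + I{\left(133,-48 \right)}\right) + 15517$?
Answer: $30029$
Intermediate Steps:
$I{\left(Z,S \right)} = -173 - Z$ ($I{\left(Z,S \right)} = 6 - \left(179 + Z\right) = -173 - Z$)
$Y{\left(T,n \right)} = 6 + 7 n^{2}$ ($Y{\left(T,n \right)} = 6 + 7 n n = 6 + 7 n^{2}$)
$\left(Y{\left(\sqrt{65 + 31},46 \right)} + I{\left(133,-48 \right)}\right) + 15517 = \left(\left(6 + 7 \cdot 46^{2}\right) - 306\right) + 15517 = \left(\left(6 + 7 \cdot 2116\right) - 306\right) + 15517 = \left(\left(6 + 14812\right) - 306\right) + 15517 = \left(14818 - 306\right) + 15517 = 14512 + 15517 = 30029$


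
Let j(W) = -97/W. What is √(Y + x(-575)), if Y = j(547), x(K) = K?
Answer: 3*I*√19122026/547 ≈ 23.983*I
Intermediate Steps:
Y = -97/547 ≈ -0.17733
√(Y + x(-575)) = √(-97/547 - 575) = √(-314622/547) = 3*I*√19122026/547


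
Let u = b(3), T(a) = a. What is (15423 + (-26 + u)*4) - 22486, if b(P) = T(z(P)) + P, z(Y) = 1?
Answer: -7151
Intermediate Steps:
b(P) = 1 + P
u = 4 (u = 1 + 3 = 4)
(15423 + (-26 + u)*4) - 22486 = (15423 + (-26 + 4)*4) - 22486 = (15423 - 22*4) - 22486 = (15423 - 88) - 22486 = 15335 - 22486 = -7151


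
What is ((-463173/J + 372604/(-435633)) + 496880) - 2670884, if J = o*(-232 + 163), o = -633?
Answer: -1532048223717503/704708983 ≈ -2.1740e+6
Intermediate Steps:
J = 43677 (J = -633*(-232 + 163) = -633*(-69) = 43677)
((-463173/J + 372604/(-435633)) + 496880) - 2670884 = ((-463173/43677 + 372604/(-435633)) + 496880) - 2670884 = ((-463173*1/43677 + 372604*(-1/435633)) + 496880) - 2670884 = ((-154391/14559 - 372604/435633) + 496880) - 2670884 = (-8075839571/704708983 + 496880) - 2670884 = 350147723633469/704708983 - 2670884 = -1532048223717503/704708983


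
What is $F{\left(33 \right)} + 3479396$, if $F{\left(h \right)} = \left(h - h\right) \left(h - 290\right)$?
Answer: $3479396$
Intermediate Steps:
$F{\left(h \right)} = 0$ ($F{\left(h \right)} = 0 \left(-290 + h\right) = 0$)
$F{\left(33 \right)} + 3479396 = 0 + 3479396 = 3479396$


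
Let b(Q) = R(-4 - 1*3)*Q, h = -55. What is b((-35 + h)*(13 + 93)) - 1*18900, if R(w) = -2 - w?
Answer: -66600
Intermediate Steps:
b(Q) = 5*Q (b(Q) = (-2 - (-4 - 1*3))*Q = (-2 - (-4 - 3))*Q = (-2 - 1*(-7))*Q = (-2 + 7)*Q = 5*Q)
b((-35 + h)*(13 + 93)) - 1*18900 = 5*((-35 - 55)*(13 + 93)) - 1*18900 = 5*(-90*106) - 18900 = 5*(-9540) - 18900 = -47700 - 18900 = -66600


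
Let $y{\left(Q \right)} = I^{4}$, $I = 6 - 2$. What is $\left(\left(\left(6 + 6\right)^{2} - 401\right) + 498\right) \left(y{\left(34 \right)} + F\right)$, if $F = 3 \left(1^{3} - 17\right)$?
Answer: $50128$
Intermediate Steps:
$I = 4$
$y{\left(Q \right)} = 256$ ($y{\left(Q \right)} = 4^{4} = 256$)
$F = -48$ ($F = 3 \left(1 - 17\right) = 3 \left(-16\right) = -48$)
$\left(\left(\left(6 + 6\right)^{2} - 401\right) + 498\right) \left(y{\left(34 \right)} + F\right) = \left(\left(\left(6 + 6\right)^{2} - 401\right) + 498\right) \left(256 - 48\right) = \left(\left(12^{2} - 401\right) + 498\right) 208 = \left(\left(144 - 401\right) + 498\right) 208 = \left(-257 + 498\right) 208 = 241 \cdot 208 = 50128$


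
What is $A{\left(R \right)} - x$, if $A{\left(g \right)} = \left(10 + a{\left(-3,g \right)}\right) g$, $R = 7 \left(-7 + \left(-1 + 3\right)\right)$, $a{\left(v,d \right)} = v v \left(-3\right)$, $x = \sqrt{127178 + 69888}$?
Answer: $595 - \sqrt{197066} \approx 151.08$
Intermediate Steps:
$x = \sqrt{197066} \approx 443.92$
$a{\left(v,d \right)} = - 3 v^{2}$ ($a{\left(v,d \right)} = v^{2} \left(-3\right) = - 3 v^{2}$)
$R = -35$ ($R = 7 \left(-7 + 2\right) = 7 \left(-5\right) = -35$)
$A{\left(g \right)} = - 17 g$ ($A{\left(g \right)} = \left(10 - 3 \left(-3\right)^{2}\right) g = \left(10 - 27\right) g = - 17 g$)
$A{\left(R \right)} - x = \left(-17\right) \left(-35\right) - \sqrt{197066} = 595 - \sqrt{197066}$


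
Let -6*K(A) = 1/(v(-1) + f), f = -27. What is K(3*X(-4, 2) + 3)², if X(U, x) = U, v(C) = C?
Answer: 1/28224 ≈ 3.5431e-5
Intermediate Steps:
K(A) = 1/168 (K(A) = -1/(6*(-1 - 27)) = -⅙/(-28) = -⅙*(-1/28) = 1/168)
K(3*X(-4, 2) + 3)² = (1/168)² = 1/28224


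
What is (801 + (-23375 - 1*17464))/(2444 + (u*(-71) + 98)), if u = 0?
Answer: -20019/1271 ≈ -15.751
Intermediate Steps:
(801 + (-23375 - 1*17464))/(2444 + (u*(-71) + 98)) = (801 + (-23375 - 1*17464))/(2444 + (0*(-71) + 98)) = (801 + (-23375 - 17464))/(2444 + (0 + 98)) = (801 - 40839)/(2444 + 98) = -40038/2542 = -40038*1/2542 = -20019/1271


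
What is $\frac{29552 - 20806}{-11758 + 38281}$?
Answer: $\frac{8746}{26523} \approx 0.32975$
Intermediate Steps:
$\frac{29552 - 20806}{-11758 + 38281} = \frac{8746}{26523}$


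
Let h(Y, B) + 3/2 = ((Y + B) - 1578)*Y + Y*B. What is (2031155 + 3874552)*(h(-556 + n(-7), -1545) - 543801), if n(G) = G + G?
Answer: 28841789861505/2 ≈ 1.4421e+13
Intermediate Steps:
n(G) = 2*G
h(Y, B) = -3/2 + B*Y + Y*(-1578 + B + Y) (h(Y, B) = -3/2 + (((Y + B) - 1578)*Y + Y*B) = -3/2 + (((B + Y) - 1578)*Y + B*Y) = -3/2 + ((-1578 + B + Y)*Y + B*Y) = -3/2 + (Y*(-1578 + B + Y) + B*Y) = -3/2 + (B*Y + Y*(-1578 + B + Y)) = -3/2 + B*Y + Y*(-1578 + B + Y))
(2031155 + 3874552)*(h(-556 + n(-7), -1545) - 543801) = (2031155 + 3874552)*((-3/2 + (-556 + 2*(-7))² - 1578*(-556 + 2*(-7)) + 2*(-1545)*(-556 + 2*(-7))) - 543801) = 5905707*((-3/2 + (-556 - 14)² - 1578*(-556 - 14) + 2*(-1545)*(-556 - 14)) - 543801) = 5905707*((-3/2 + (-570)² - 1578*(-570) + 2*(-1545)*(-570)) - 543801) = 5905707*((-3/2 + 324900 + 899460 + 1761300) - 543801) = 5905707*(5971317/2 - 543801) = 5905707*(4883715/2) = 28841789861505/2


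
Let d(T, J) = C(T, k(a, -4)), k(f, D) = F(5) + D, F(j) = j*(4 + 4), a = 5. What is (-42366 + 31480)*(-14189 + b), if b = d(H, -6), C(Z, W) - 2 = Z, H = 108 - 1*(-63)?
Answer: 152578176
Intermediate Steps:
H = 171 (H = 108 + 63 = 171)
F(j) = 8*j (F(j) = j*8 = 8*j)
k(f, D) = 40 + D (k(f, D) = 8*5 + D = 40 + D)
C(Z, W) = 2 + Z
d(T, J) = 2 + T
b = 173 (b = 2 + 171 = 173)
(-42366 + 31480)*(-14189 + b) = (-42366 + 31480)*(-14189 + 173) = -10886*(-14016) = 152578176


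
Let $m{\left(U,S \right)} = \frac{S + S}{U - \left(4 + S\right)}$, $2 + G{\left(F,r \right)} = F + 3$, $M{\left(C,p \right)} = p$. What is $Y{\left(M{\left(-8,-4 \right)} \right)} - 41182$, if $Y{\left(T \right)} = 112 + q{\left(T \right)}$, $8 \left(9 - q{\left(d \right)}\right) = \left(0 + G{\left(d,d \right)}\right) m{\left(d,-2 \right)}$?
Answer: $- \frac{164243}{4} \approx -41061.0$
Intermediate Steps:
$G{\left(F,r \right)} = 1 + F$ ($G{\left(F,r \right)} = -2 + \left(F + 3\right) = -2 + \left(3 + F\right) = 1 + F$)
$m{\left(U,S \right)} = \frac{2 S}{-4 + U - S}$
$q{\left(d \right)} = 9 - \frac{1 + d}{2 \left(2 - d\right)}$ ($q{\left(d \right)} = 9 - \frac{\left(0 + \left(1 + d\right)\right) \left(\left(-2\right) \left(-2\right) \frac{1}{4 - 2 - d}\right)}{8} = 9 - \frac{\left(1 + d\right) \left(\left(-2\right) \left(-2\right) \frac{1}{2 - d}\right)}{8} = 9 - \frac{\left(1 + d\right) \frac{4}{2 - d}}{8} = 9 - \frac{4 \frac{1}{2 - d} \left(1 + d\right)}{8} = 9 - \frac{1 + d}{2 \left(2 - d\right)}$)
$Y{\left(T \right)} = 112 + \frac{-35 + 19 T}{2 \left(-2 + T\right)}$
$Y{\left(M{\left(-8,-4 \right)} \right)} - 41182 = \frac{3 \left(-161 + 81 \left(-4\right)\right)}{2 \left(-2 - 4\right)} - 41182 = \frac{3 \left(-161 - 324\right)}{2 \left(-6\right)} - 41182 = \frac{3}{2} \left(- \frac{1}{6}\right) \left(-485\right) - 41182 = \frac{485}{4} - 41182 = - \frac{164243}{4}$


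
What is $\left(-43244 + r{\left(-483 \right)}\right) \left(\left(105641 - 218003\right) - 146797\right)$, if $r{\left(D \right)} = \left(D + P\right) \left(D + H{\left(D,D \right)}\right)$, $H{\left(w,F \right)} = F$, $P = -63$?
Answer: $-125482714528$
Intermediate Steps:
$r{\left(D \right)} = 2 D \left(-63 + D\right)$ ($r{\left(D \right)} = \left(D - 63\right) \left(D + D\right) = \left(-63 + D\right) 2 D = 2 D \left(-63 + D\right)$)
$\left(-43244 + r{\left(-483 \right)}\right) \left(\left(105641 - 218003\right) - 146797\right) = \left(-43244 + 2 \left(-483\right) \left(-63 - 483\right)\right) \left(\left(105641 - 218003\right) - 146797\right) = \left(-43244 + 2 \left(-483\right) \left(-546\right)\right) \left(-112362 - 146797\right) = \left(-43244 + 527436\right) \left(-259159\right) = 484192 \left(-259159\right) = -125482714528$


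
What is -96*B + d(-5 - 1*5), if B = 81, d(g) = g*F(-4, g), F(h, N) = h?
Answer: -7736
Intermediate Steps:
d(g) = -4*g (d(g) = g*(-4) = -4*g)
-96*B + d(-5 - 1*5) = -96*81 - 4*(-5 - 1*5) = -7776 - 4*(-5 - 5) = -7776 - 4*(-10) = -7776 + 40 = -7736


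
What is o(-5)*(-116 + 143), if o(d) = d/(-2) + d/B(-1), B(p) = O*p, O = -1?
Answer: -135/2 ≈ -67.500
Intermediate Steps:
B(p) = -p
o(d) = d/2 (o(d) = d/(-2) + d/((-1*(-1))) = d*(-½) + d/1 = -d/2 + d*1 = -d/2 + d = d/2)
o(-5)*(-116 + 143) = ((½)*(-5))*(-116 + 143) = -5/2*27 = -135/2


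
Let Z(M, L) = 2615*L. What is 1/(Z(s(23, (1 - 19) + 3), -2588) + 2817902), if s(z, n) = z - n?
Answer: -1/3949718 ≈ -2.5318e-7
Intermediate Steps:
1/(Z(s(23, (1 - 19) + 3), -2588) + 2817902) = 1/(2615*(-2588) + 2817902) = 1/(-6767620 + 2817902) = 1/(-3949718) = -1/3949718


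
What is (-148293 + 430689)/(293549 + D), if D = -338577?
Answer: -70599/11257 ≈ -6.2716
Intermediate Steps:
(-148293 + 430689)/(293549 + D) = (-148293 + 430689)/(293549 - 338577) = 282396/(-45028) = 282396*(-1/45028) = -70599/11257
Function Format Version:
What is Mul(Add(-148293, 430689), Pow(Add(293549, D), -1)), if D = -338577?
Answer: Rational(-70599, 11257) ≈ -6.2716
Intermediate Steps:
Mul(Add(-148293, 430689), Pow(Add(293549, D), -1)) = Mul(Add(-148293, 430689), Pow(Add(293549, -338577), -1)) = Mul(282396, Pow(-45028, -1)) = Mul(282396, Rational(-1, 45028)) = Rational(-70599, 11257)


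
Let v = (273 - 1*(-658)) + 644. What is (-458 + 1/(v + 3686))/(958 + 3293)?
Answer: -61783/573449 ≈ -0.10774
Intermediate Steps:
v = 1575 (v = (273 + 658) + 644 = 931 + 644 = 1575)
(-458 + 1/(v + 3686))/(958 + 3293) = (-458 + 1/(1575 + 3686))/(958 + 3293) = (-458 + 1/5261)/4251 = (-458 + 1/5261)*(1/4251) = -2409537/5261*1/4251 = -61783/573449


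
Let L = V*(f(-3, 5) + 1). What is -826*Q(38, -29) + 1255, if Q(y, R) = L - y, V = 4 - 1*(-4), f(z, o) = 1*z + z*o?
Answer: 144979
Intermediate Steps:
f(z, o) = z + o*z
V = 8 (V = 4 + 4 = 8)
L = -136 (L = 8*(-3*(1 + 5) + 1) = 8*(-3*6 + 1) = 8*(-18 + 1) = 8*(-17) = -136)
Q(y, R) = -136 - y
-826*Q(38, -29) + 1255 = -826*(-136 - 1*38) + 1255 = -826*(-136 - 38) + 1255 = -826*(-174) + 1255 = 143724 + 1255 = 144979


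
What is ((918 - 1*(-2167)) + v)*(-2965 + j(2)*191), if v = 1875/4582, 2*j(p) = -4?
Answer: -47317693715/4582 ≈ -1.0327e+7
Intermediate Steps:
j(p) = -2 (j(p) = (½)*(-4) = -2)
v = 1875/4582 (v = 1875*(1/4582) = 1875/4582 ≈ 0.40921)
((918 - 1*(-2167)) + v)*(-2965 + j(2)*191) = ((918 - 1*(-2167)) + 1875/4582)*(-2965 - 2*191) = ((918 + 2167) + 1875/4582)*(-2965 - 382) = (3085 + 1875/4582)*(-3347) = (14137345/4582)*(-3347) = -47317693715/4582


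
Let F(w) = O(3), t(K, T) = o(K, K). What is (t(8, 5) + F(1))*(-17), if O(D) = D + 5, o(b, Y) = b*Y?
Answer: -1224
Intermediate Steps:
o(b, Y) = Y*b
t(K, T) = K² (t(K, T) = K*K = K²)
O(D) = 5 + D
F(w) = 8 (F(w) = 5 + 3 = 8)
(t(8, 5) + F(1))*(-17) = (8² + 8)*(-17) = (64 + 8)*(-17) = 72*(-17) = -1224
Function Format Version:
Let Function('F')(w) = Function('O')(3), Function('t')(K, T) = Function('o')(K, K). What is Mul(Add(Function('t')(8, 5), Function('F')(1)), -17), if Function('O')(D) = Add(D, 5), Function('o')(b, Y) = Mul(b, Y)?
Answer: -1224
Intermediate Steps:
Function('o')(b, Y) = Mul(Y, b)
Function('t')(K, T) = Pow(K, 2) (Function('t')(K, T) = Mul(K, K) = Pow(K, 2))
Function('O')(D) = Add(5, D)
Function('F')(w) = 8 (Function('F')(w) = Add(5, 3) = 8)
Mul(Add(Function('t')(8, 5), Function('F')(1)), -17) = Mul(Add(Pow(8, 2), 8), -17) = Mul(Add(64, 8), -17) = Mul(72, -17) = -1224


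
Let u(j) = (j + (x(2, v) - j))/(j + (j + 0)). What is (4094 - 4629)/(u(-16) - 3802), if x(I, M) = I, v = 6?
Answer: 8560/60833 ≈ 0.14071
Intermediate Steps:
u(j) = 1/j (u(j) = (j + (2 - j))/(j + (j + 0)) = 2/(j + j) = 2/((2*j)) = 2*(1/(2*j)) = 1/j)
(4094 - 4629)/(u(-16) - 3802) = (4094 - 4629)/(1/(-16) - 3802) = -535/(-1/16 - 3802) = -535/(-60833/16) = -535*(-16/60833) = 8560/60833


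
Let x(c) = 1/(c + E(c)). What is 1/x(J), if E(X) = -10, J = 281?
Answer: 271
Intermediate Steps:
x(c) = 1/(-10 + c) (x(c) = 1/(c - 10) = 1/(-10 + c))
1/x(J) = 1/(1/(-10 + 281)) = 1/(1/271) = 271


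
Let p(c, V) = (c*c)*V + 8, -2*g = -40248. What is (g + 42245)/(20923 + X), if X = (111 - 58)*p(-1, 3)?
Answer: 62369/21506 ≈ 2.9001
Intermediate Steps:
g = 20124 (g = -½*(-40248) = 20124)
p(c, V) = 8 + V*c² (p(c, V) = c²*V + 8 = V*c² + 8 = 8 + V*c²)
X = 583 (X = (111 - 58)*(8 + 3*(-1)²) = 53*(8 + 3*1) = 53*(8 + 3) = 53*11 = 583)
(g + 42245)/(20923 + X) = (20124 + 42245)/(20923 + 583) = 62369/21506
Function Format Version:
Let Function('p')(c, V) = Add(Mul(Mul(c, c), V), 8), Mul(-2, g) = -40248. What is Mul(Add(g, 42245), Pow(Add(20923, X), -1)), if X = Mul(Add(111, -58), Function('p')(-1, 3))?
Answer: Rational(62369, 21506) ≈ 2.9001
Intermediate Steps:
g = 20124 (g = Mul(Rational(-1, 2), -40248) = 20124)
Function('p')(c, V) = Add(8, Mul(V, Pow(c, 2))) (Function('p')(c, V) = Add(Mul(Pow(c, 2), V), 8) = Add(Mul(V, Pow(c, 2)), 8) = Add(8, Mul(V, Pow(c, 2))))
X = 583 (X = Mul(Add(111, -58), Add(8, Mul(3, Pow(-1, 2)))) = Mul(53, Add(8, Mul(3, 1))) = Mul(53, Add(8, 3)) = Mul(53, 11) = 583)
Mul(Add(g, 42245), Pow(Add(20923, X), -1)) = Mul(Add(20124, 42245), Pow(Add(20923, 583), -1)) = Mul(62369, Pow(21506, -1)) = Mul(62369, Rational(1, 21506)) = Rational(62369, 21506)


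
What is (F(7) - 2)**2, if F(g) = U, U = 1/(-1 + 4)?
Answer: 25/9 ≈ 2.7778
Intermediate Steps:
U = 1/3 ≈ 0.33333
F(g) = 1/3
(F(7) - 2)**2 = (1/3 - 2)**2 = (-5/3)**2 = 25/9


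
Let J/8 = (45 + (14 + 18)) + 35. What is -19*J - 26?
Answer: -17050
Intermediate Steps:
J = 896 (J = 8*((45 + (14 + 18)) + 35) = 8*((45 + 32) + 35) = 8*(77 + 35) = 8*112 = 896)
-19*J - 26 = -19*896 - 26 = -17024 - 26 = -17050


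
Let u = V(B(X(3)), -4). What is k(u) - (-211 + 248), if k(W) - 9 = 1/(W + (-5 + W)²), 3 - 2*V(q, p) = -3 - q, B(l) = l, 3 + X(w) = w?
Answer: -195/7 ≈ -27.857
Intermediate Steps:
X(w) = -3 + w
V(q, p) = 3 + q/2 (V(q, p) = 3/2 - (-3 - q)/2 = 3/2 + (3/2 + q/2) = 3 + q/2)
u = 3 (u = 3 + (-3 + 3)/2 = 3 + (½)*0 = 3 + 0 = 3)
k(W) = 9 + 1/(W + (-5 + W)²)
k(u) - (-211 + 248) = (1 + 9*3 + 9*(-5 + 3)²)/(3 + (-5 + 3)²) - (-211 + 248) = (1 + 27 + 9*(-2)²)/(3 + (-2)²) - 1*37 = (1 + 27 + 9*4)/(3 + 4) - 37 = (1 + 27 + 36)/7 - 37 = (⅐)*64 - 37 = 64/7 - 37 = -195/7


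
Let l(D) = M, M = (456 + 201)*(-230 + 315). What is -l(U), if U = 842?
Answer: -55845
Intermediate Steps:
M = 55845 (M = 657*85 = 55845)
l(D) = 55845
-l(U) = -1*55845 = -55845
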